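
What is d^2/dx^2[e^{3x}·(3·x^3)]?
9 x \left(3 x^{2} + 6 x + 2\right) e^{3 x}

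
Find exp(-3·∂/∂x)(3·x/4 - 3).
\frac{3 x}{4} - \frac{21}{4}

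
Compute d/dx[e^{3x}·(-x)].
\left(- 3 x - 1\right) e^{3 x}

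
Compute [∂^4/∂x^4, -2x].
-8\frac{d^{3}}{dx^{3}}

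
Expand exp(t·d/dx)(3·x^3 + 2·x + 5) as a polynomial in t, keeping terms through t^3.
3 t^{3} + 9 t^{2} x + t \left(9 x^{2} + 2\right) + 3 x^{3} + 2 x + 5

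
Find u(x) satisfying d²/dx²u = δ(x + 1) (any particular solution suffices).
\frac{|x + 1|}{2}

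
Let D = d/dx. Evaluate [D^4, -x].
-4D^{3}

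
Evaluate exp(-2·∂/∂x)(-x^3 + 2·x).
- x^{3} + 6 x^{2} - 10 x + 4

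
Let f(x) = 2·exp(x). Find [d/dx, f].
2 e^{x}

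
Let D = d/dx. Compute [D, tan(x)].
\frac{1}{\cos^{2}{\left(x \right)}}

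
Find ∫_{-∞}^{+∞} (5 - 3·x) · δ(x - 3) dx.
-4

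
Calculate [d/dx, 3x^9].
27 x^{8}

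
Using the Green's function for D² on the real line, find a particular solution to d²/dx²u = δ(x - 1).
\frac{|x - 1|}{2}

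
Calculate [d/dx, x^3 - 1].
3 x^{2}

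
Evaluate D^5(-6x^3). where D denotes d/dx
0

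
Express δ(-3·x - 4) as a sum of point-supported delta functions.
\frac{\delta(x + 4/3)}{3}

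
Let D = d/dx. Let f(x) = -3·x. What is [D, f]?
-3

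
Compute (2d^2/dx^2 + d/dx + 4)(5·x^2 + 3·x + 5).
20 x^{2} + 22 x + 43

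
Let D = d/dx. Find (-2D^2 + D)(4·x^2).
8 x - 16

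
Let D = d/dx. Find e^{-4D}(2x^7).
2 x^{7} - 56 x^{6} + 672 x^{5} - 4480 x^{4} + 17920 x^{3} - 43008 x^{2} + 57344 x - 32768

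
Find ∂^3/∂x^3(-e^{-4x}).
64 e^{- 4 x}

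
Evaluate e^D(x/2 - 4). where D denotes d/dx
\frac{x}{2} - \frac{7}{2}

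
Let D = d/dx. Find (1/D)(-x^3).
- \frac{x^{4}}{4}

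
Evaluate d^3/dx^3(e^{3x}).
27 e^{3 x}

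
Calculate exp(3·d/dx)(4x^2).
4 x^{2} + 24 x + 36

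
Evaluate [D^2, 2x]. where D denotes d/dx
4D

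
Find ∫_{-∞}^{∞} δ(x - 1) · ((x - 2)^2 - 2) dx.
-1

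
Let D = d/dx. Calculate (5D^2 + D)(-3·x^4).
12 x^{2} \left(- x - 15\right)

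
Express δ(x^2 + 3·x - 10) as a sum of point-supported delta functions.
\frac{\delta(x - 2) + \delta(x + 5)}{7}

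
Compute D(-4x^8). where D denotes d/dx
- 32 x^{7}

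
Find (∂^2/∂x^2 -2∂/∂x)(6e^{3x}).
18 e^{3 x}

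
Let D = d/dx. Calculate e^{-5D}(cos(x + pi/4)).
\cos{\left(x - 5 + \frac{\pi}{4} \right)}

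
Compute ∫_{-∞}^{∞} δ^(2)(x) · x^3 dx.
0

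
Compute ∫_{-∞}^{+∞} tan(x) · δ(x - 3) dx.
\tan{\left(3 \right)}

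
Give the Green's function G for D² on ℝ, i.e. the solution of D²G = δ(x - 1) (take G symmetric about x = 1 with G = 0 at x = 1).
\frac{|x - 1|}{2}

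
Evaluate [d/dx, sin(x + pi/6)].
\cos{\left(x + \frac{\pi}{6} \right)}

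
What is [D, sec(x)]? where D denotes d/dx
\tan{\left(x \right)} \sec{\left(x \right)}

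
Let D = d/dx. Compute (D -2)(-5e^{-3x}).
25 e^{- 3 x}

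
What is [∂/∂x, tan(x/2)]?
\frac{1}{\cos{\left(x \right)} + 1}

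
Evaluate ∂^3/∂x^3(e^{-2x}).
- 8 e^{- 2 x}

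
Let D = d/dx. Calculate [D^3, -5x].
-15D^{2}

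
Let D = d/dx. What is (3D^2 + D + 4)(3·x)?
12 x + 3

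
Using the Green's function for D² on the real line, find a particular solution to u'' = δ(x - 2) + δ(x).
\frac{|x - 2|}{2} + \frac{|x|}{2}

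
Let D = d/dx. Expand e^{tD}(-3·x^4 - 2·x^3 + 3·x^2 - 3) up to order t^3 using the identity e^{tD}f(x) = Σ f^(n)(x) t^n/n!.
- t^{3} \left(12 x + 2\right) - t^{2} \left(18 x^{2} + 6 x - 3\right) - 6 t x \left(2 x^{2} + x - 1\right) - 3 x^{4} - 2 x^{3} + 3 x^{2} - 3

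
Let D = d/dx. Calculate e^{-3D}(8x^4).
8 x^{4} - 96 x^{3} + 432 x^{2} - 864 x + 648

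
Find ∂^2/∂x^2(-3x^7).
- 126 x^{5}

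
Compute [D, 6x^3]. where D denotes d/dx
18 x^{2}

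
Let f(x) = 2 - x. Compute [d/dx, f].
-1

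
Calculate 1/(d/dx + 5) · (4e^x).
\frac{2 e^{x}}{3}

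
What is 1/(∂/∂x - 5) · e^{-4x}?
- \frac{e^{- 4 x}}{9}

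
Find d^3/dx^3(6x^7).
1260 x^{4}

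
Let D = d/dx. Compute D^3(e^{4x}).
64 e^{4 x}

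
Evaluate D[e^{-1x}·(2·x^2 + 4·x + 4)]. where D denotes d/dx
- 2 x^{2} e^{- x}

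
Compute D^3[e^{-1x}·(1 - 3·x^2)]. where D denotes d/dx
\left(3 x^{2} - 18 x + 17\right) e^{- x}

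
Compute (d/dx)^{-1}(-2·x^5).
- \frac{x^{6}}{3}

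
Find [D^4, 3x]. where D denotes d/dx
12D^{3}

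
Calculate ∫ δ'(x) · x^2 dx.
0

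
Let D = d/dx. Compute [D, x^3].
3 x^{2}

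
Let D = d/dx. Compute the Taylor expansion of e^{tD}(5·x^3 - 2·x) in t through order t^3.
5 t^{3} + 15 t^{2} x + t \left(15 x^{2} - 2\right) + 5 x^{3} - 2 x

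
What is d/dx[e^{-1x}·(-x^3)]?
x^{2} \left(x - 3\right) e^{- x}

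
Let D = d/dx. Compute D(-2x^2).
- 4 x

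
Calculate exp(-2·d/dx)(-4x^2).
- 4 x^{2} + 16 x - 16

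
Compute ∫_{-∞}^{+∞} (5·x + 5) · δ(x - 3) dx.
20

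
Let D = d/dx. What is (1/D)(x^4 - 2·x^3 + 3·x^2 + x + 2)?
\frac{x^{5}}{5} - \frac{x^{4}}{2} + x^{3} + \frac{x^{2}}{2} + 2 x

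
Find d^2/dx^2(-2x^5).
- 40 x^{3}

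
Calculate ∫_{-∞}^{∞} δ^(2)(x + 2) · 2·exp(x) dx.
\frac{2}{e^{2}}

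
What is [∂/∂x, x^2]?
2 x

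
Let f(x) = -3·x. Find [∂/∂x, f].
-3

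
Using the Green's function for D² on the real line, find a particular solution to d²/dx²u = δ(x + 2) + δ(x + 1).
\frac{|x + 2|}{2} + \frac{|x + 1|}{2}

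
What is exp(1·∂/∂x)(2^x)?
2^{x + 1}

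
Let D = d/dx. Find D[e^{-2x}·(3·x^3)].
x^{2} \left(9 - 6 x\right) e^{- 2 x}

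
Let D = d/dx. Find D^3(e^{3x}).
27 e^{3 x}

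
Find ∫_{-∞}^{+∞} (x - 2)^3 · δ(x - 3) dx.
1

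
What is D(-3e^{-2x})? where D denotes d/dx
6 e^{- 2 x}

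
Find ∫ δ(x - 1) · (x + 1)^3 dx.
8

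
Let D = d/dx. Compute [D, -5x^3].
- 15 x^{2}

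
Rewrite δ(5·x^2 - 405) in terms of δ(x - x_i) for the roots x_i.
\frac{\delta(x - 9) + \delta(x + 9)}{90}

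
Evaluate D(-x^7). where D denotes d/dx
- 7 x^{6}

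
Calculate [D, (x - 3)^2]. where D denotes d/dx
2 x - 6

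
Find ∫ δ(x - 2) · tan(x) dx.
\tan{\left(2 \right)}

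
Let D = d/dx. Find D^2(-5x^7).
- 210 x^{5}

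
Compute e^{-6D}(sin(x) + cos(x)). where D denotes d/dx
\sqrt{2} \cos{\left(- x + \frac{\pi}{4} + 6 \right)}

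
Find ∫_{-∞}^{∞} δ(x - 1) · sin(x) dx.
\sin{\left(1 \right)}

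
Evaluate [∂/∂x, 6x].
6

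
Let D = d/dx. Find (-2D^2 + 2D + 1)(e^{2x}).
- 3 e^{2 x}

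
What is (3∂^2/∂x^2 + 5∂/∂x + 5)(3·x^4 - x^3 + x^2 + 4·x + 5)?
15 x^{4} + 55 x^{3} + 98 x^{2} + 12 x + 51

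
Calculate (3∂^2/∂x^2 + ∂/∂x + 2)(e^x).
6 e^{x}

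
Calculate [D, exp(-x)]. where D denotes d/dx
- e^{- x}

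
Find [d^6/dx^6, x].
6\frac{d^{5}}{dx^{5}}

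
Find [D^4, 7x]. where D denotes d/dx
28D^{3}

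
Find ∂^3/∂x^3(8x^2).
0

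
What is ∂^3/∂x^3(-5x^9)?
- 2520 x^{6}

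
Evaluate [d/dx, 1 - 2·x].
-2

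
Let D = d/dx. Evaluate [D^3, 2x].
6D^{2}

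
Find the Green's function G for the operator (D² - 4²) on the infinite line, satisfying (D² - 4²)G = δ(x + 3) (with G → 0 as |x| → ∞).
-\frac{e^{-4|x + 3|}}{8}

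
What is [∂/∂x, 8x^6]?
48 x^{5}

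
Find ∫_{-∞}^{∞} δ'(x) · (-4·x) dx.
4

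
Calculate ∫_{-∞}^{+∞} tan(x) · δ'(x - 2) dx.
- \frac{1}{\cos^{2}{\left(2 \right)}}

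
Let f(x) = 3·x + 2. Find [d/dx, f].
3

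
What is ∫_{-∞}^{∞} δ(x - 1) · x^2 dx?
1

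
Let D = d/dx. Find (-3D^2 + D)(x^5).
5 x^{3} \left(x - 12\right)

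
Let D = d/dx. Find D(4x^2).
8 x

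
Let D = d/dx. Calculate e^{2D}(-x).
- x - 2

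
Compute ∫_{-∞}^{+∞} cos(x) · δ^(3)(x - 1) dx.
- \sin{\left(1 \right)}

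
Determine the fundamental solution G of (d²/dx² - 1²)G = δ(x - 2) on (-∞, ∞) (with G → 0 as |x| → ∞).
-\frac{e^{-|x - 2|}}{2}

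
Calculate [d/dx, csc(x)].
- \cot{\left(x \right)} \csc{\left(x \right)}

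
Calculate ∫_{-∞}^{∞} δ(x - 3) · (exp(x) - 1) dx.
-1 + e^{3}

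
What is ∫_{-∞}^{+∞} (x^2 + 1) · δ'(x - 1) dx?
-2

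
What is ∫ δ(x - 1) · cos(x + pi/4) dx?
\cos{\left(\frac{\pi}{4} + 1 \right)}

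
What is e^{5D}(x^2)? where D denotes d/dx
x^{2} + 10 x + 25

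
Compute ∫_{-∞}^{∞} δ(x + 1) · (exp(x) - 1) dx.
-1 + e^{-1}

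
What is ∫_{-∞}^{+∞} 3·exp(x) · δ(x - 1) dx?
3 e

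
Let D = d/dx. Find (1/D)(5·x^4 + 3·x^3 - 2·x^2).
x^{5} + \frac{3 x^{4}}{4} - \frac{2 x^{3}}{3}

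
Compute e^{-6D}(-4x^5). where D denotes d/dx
- 4 x^{5} + 120 x^{4} - 1440 x^{3} + 8640 x^{2} - 25920 x + 31104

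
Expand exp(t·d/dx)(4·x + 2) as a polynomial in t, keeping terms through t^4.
4 t + 4 x + 2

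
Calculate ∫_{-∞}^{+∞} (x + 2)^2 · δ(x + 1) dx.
1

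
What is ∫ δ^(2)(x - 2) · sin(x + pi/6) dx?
- \sin{\left(\frac{\pi}{6} + 2 \right)}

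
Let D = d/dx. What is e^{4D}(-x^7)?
- x^{7} - 28 x^{6} - 336 x^{5} - 2240 x^{4} - 8960 x^{3} - 21504 x^{2} - 28672 x - 16384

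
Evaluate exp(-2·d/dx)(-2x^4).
- 2 x^{4} + 16 x^{3} - 48 x^{2} + 64 x - 32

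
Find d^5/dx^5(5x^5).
600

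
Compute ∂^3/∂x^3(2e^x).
2 e^{x}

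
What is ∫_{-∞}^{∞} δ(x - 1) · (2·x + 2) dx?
4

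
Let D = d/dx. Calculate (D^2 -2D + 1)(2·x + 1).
2 x - 3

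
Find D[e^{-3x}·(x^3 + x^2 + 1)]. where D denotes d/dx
\left(- 3 x^{3} + 2 x - 3\right) e^{- 3 x}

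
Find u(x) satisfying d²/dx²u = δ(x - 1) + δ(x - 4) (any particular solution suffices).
\frac{|x - 1|}{2} + \frac{|x - 4|}{2}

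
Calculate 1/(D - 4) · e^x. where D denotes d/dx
- \frac{e^{x}}{3}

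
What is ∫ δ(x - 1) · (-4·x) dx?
-4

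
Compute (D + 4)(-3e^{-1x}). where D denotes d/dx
- 9 e^{- x}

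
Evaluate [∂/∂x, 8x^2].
16 x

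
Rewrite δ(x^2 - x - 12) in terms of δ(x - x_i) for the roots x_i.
\frac{\delta(x + 3) + \delta(x - 4)}{7}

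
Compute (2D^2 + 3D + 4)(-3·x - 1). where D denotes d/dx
- 12 x - 13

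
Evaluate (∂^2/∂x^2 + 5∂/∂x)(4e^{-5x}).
0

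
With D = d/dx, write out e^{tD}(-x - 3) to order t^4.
- t - x - 3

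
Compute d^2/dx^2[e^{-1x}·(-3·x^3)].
3 x \left(- x^{2} + 6 x - 6\right) e^{- x}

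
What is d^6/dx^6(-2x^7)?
- 10080 x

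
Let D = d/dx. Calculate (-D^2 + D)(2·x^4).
8 x^{2} \left(x - 3\right)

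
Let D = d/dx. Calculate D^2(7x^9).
504 x^{7}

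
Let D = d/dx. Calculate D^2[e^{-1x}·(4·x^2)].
4 \left(x^{2} - 4 x + 2\right) e^{- x}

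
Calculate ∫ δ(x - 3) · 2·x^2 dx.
18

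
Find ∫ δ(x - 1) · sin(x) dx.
\sin{\left(1 \right)}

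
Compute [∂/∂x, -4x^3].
- 12 x^{2}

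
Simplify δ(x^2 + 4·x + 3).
\frac{\delta(x + 3) + \delta(x + 1)}{2}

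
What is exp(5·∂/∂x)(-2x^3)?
- 2 x^{3} - 30 x^{2} - 150 x - 250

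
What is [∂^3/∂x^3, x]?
3\frac{d^{2}}{dx^{2}}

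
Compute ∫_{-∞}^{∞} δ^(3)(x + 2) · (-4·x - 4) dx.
0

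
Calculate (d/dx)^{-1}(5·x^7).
\frac{5 x^{8}}{8}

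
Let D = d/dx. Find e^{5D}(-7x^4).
- 7 x^{4} - 140 x^{3} - 1050 x^{2} - 3500 x - 4375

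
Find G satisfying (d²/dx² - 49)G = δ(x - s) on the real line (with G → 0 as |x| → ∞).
-\frac{e^{-7|x-s|}}{14}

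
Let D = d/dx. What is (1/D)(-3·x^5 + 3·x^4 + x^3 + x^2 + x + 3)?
- \frac{x^{6}}{2} + \frac{3 x^{5}}{5} + \frac{x^{4}}{4} + \frac{x^{3}}{3} + \frac{x^{2}}{2} + 3 x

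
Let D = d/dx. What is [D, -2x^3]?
- 6 x^{2}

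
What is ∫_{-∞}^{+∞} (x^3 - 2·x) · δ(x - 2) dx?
4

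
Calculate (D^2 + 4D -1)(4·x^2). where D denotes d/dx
- 4 x^{2} + 32 x + 8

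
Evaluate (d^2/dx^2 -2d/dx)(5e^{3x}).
15 e^{3 x}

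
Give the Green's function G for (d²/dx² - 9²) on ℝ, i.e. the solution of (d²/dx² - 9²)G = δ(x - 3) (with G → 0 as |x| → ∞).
-\frac{e^{-9|x - 3|}}{18}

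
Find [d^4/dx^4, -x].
-4\frac{d^{3}}{dx^{3}}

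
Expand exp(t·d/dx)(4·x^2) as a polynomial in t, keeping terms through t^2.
4 t^{2} + 8 t x + 4 x^{2}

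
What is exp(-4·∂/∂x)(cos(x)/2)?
\frac{\cos{\left(x - 4 \right)}}{2}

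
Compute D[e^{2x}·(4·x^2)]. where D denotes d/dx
8 x \left(x + 1\right) e^{2 x}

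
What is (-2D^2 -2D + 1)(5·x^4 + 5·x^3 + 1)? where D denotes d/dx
5 x^{4} - 35 x^{3} - 150 x^{2} - 60 x + 1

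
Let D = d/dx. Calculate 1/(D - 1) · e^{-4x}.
- \frac{e^{- 4 x}}{5}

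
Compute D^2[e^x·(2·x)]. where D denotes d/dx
2 \left(x + 2\right) e^{x}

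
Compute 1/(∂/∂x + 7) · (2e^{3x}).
\frac{e^{3 x}}{5}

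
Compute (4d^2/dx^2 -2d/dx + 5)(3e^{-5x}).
345 e^{- 5 x}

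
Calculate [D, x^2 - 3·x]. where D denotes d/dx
2 x - 3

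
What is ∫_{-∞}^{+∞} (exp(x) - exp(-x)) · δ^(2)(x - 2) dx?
2 \sinh{\left(2 \right)}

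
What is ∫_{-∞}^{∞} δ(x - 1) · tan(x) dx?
\tan{\left(1 \right)}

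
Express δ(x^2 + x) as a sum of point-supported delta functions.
\frac{\delta(x + 1) + \delta(x)}{1}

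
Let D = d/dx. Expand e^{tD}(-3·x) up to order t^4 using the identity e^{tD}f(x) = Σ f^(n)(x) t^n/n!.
- 3 t - 3 x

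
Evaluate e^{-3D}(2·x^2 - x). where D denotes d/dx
2 x^{2} - 13 x + 21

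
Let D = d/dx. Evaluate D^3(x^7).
210 x^{4}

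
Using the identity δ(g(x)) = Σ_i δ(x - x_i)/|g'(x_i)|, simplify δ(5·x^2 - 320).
\frac{\delta(x - 8) + \delta(x + 8)}{80}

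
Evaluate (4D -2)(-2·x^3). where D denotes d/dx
4 x^{2} \left(x - 6\right)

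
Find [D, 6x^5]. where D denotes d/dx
30 x^{4}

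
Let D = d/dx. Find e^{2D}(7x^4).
7 x^{4} + 56 x^{3} + 168 x^{2} + 224 x + 112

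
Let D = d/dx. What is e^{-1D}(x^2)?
x^{2} - 2 x + 1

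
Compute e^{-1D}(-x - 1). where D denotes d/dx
- x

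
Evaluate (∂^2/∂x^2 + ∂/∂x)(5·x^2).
10 x + 10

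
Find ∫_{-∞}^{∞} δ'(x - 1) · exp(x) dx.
- e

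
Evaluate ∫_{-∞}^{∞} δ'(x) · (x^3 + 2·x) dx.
-2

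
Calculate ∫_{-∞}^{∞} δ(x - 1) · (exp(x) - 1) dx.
-1 + e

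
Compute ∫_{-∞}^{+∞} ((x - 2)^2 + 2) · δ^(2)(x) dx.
2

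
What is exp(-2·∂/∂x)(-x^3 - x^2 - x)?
- x^{3} + 5 x^{2} - 9 x + 6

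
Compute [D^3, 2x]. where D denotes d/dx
6D^{2}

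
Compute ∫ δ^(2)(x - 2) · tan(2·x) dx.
8 \tan{\left(4 \right)} + 8 \tan^{3}{\left(4 \right)}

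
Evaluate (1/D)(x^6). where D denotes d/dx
\frac{x^{7}}{7}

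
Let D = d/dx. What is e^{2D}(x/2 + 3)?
\frac{x}{2} + 4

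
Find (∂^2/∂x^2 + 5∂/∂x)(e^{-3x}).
- 6 e^{- 3 x}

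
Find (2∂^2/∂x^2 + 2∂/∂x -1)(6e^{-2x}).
18 e^{- 2 x}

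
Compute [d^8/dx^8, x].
8\frac{d^{7}}{dx^{7}}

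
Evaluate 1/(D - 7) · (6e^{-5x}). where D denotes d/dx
- \frac{e^{- 5 x}}{2}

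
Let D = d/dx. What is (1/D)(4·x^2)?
\frac{4 x^{3}}{3}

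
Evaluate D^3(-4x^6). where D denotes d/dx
- 480 x^{3}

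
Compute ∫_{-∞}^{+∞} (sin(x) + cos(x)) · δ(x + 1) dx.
- \sin{\left(1 \right)} + \cos{\left(1 \right)}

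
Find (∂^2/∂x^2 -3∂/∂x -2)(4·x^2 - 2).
- 8 x^{2} - 24 x + 12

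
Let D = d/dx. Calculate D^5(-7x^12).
- 665280 x^{7}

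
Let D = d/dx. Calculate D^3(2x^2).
0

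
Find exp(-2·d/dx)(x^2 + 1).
x^{2} - 4 x + 5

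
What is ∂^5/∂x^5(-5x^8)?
- 33600 x^{3}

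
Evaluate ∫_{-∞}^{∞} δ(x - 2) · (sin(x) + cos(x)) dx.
\cos{\left(2 \right)} + \sin{\left(2 \right)}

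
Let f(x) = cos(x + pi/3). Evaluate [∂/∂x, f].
- \sin{\left(x + \frac{\pi}{3} \right)}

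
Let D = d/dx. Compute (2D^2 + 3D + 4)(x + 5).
4 x + 23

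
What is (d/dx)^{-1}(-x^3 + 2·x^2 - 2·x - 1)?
- \frac{x^{4}}{4} + \frac{2 x^{3}}{3} - x^{2} - x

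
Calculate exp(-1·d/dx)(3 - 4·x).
7 - 4 x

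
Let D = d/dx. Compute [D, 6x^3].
18 x^{2}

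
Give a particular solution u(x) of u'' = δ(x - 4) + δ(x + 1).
\frac{|x - 4|}{2} + \frac{|x + 1|}{2}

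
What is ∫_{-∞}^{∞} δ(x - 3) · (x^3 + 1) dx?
28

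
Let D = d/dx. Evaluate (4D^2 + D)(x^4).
4 x^{2} \left(x + 12\right)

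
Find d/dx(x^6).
6 x^{5}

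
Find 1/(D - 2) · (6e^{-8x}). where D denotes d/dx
- \frac{3 e^{- 8 x}}{5}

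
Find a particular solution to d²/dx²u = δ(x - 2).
\frac{|x - 2|}{2}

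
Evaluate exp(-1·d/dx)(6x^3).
6 x^{3} - 18 x^{2} + 18 x - 6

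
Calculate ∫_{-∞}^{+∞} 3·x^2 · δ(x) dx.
0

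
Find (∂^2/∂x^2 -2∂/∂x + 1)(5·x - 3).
5 x - 13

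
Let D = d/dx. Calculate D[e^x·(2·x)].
2 \left(x + 1\right) e^{x}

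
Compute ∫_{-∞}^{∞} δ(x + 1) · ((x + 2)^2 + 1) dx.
2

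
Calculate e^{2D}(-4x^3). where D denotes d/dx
- 4 x^{3} - 24 x^{2} - 48 x - 32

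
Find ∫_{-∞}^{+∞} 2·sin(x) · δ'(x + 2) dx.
- 2 \cos{\left(2 \right)}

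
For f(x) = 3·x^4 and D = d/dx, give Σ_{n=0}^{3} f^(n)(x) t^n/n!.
3 x \left(4 t^{3} + 6 t^{2} x + 4 t x^{2} + x^{3}\right)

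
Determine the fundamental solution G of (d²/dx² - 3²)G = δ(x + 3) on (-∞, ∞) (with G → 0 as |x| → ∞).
-\frac{e^{-3|x + 3|}}{6}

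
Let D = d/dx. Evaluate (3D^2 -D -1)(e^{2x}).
9 e^{2 x}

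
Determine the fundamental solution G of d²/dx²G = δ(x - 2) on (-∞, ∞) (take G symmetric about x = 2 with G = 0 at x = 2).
\frac{|x - 2|}{2}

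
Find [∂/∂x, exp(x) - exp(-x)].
2 \cosh{\left(x \right)}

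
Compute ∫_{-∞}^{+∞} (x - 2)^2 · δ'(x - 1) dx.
2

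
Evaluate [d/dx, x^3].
3 x^{2}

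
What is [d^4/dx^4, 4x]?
16\frac{d^{3}}{dx^{3}}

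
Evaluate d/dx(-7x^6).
- 42 x^{5}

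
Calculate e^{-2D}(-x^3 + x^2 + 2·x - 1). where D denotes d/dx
- x^{3} + 7 x^{2} - 14 x + 7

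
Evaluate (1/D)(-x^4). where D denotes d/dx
- \frac{x^{5}}{5}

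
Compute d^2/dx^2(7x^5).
140 x^{3}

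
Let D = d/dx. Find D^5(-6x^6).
- 4320 x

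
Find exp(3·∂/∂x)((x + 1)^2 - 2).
x^{2} + 8 x + 14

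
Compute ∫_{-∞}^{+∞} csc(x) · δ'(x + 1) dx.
\cot{\left(1 \right)} \csc{\left(1 \right)}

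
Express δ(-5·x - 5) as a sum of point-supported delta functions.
\frac{\delta(x + 1)}{5}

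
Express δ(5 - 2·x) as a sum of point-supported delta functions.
\frac{\delta(x - 5/2)}{2}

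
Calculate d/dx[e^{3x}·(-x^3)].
3 x^{2} \left(- x - 1\right) e^{3 x}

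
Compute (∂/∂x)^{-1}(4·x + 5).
2 x^{2} + 5 x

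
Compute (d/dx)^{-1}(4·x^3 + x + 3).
x^{4} + \frac{x^{2}}{2} + 3 x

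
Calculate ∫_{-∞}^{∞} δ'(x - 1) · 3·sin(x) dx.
- 3 \cos{\left(1 \right)}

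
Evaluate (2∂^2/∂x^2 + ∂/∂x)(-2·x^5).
10 x^{3} \left(- x - 8\right)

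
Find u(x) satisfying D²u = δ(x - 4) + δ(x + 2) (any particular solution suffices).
\frac{|x - 4|}{2} + \frac{|x + 2|}{2}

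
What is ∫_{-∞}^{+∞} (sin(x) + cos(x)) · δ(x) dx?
1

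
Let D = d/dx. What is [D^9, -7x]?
-63D^{8}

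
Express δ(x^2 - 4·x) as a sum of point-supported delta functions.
\frac{\delta(x - 4) + \delta(x)}{4}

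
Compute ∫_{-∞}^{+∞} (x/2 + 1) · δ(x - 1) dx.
\frac{3}{2}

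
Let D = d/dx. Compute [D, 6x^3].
18 x^{2}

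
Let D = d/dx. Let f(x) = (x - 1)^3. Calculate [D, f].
3 \left(x - 1\right)^{2}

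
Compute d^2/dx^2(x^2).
2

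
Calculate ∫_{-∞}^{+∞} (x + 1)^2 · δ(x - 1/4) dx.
\frac{25}{16}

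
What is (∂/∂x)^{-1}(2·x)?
x^{2}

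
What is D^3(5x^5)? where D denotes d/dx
300 x^{2}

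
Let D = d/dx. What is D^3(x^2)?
0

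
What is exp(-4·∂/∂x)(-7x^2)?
- 7 x^{2} + 56 x - 112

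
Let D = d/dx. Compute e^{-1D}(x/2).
\frac{x}{2} - \frac{1}{2}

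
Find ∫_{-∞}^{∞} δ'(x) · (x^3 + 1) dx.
0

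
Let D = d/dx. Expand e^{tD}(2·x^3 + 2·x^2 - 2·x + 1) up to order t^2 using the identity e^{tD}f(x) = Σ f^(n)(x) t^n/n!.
t^{2} \left(6 x + 2\right) + 2 t \left(3 x^{2} + 2 x - 1\right) + 2 x^{3} + 2 x^{2} - 2 x + 1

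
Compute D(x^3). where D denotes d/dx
3 x^{2}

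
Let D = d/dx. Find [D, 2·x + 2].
2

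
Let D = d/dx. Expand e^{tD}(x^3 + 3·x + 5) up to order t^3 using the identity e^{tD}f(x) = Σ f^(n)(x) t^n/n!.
t^{3} + 3 t^{2} x + 3 t \left(x^{2} + 1\right) + x^{3} + 3 x + 5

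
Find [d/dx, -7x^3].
- 21 x^{2}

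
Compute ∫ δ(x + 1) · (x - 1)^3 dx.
-8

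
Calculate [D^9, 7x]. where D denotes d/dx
63D^{8}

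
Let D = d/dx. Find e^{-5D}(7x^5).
7 x^{5} - 175 x^{4} + 1750 x^{3} - 8750 x^{2} + 21875 x - 21875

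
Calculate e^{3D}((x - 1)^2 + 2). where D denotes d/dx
x^{2} + 4 x + 6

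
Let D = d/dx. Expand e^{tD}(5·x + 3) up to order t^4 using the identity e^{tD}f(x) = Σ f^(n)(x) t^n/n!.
5 t + 5 x + 3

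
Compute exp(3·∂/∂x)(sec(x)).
\sec{\left(x + 3 \right)}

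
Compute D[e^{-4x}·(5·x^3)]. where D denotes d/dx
x^{2} \left(15 - 20 x\right) e^{- 4 x}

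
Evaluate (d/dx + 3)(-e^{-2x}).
- e^{- 2 x}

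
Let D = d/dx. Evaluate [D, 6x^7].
42 x^{6}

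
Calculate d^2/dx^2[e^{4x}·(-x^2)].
\left(- 16 x^{2} - 16 x - 2\right) e^{4 x}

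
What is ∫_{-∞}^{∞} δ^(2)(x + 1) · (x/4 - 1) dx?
0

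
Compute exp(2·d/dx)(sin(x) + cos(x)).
\sqrt{2} \sin{\left(x + \frac{\pi}{4} + 2 \right)}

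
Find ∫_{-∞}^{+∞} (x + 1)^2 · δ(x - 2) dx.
9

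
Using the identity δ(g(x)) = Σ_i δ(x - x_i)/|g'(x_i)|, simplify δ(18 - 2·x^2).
\frac{\delta(x - 3) + \delta(x + 3)}{12}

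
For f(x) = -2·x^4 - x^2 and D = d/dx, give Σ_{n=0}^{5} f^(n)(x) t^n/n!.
- 2 t^{4} - 8 t^{3} x - t^{2} \left(12 x^{2} + 1\right) - 2 t x \left(4 x^{2} + 1\right) - 2 x^{4} - x^{2}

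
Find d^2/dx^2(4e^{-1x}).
4 e^{- x}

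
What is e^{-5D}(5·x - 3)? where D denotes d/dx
5 x - 28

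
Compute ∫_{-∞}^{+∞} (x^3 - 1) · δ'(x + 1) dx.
-3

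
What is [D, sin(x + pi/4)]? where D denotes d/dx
\cos{\left(x + \frac{\pi}{4} \right)}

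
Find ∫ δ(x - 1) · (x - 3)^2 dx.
4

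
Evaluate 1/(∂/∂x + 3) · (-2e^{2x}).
- \frac{2 e^{2 x}}{5}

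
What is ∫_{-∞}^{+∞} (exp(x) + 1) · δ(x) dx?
2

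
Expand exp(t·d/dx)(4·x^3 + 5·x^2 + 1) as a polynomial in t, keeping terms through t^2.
t^{2} \left(12 x + 5\right) + 2 t x \left(6 x + 5\right) + 4 x^{3} + 5 x^{2} + 1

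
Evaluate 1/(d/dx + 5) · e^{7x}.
\frac{e^{7 x}}{12}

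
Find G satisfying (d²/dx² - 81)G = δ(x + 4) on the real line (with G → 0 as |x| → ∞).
-\frac{e^{-9|x + 4|}}{18}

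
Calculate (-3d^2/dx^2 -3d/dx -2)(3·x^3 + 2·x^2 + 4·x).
- 6 x^{3} - 31 x^{2} - 74 x - 24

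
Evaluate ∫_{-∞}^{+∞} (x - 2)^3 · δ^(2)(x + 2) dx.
-24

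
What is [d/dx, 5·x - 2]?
5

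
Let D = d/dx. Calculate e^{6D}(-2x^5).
- 2 x^{5} - 60 x^{4} - 720 x^{3} - 4320 x^{2} - 12960 x - 15552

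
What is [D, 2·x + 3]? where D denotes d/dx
2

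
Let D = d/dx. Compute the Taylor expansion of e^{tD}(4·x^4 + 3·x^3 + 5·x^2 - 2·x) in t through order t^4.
4 t^{4} + t^{3} \left(16 x + 3\right) + t^{2} \left(24 x^{2} + 9 x + 5\right) + t \left(16 x^{3} + 9 x^{2} + 10 x - 2\right) + 4 x^{4} + 3 x^{3} + 5 x^{2} - 2 x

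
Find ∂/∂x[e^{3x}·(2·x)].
\left(6 x + 2\right) e^{3 x}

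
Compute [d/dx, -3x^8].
- 24 x^{7}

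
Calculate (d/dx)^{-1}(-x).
- \frac{x^{2}}{2}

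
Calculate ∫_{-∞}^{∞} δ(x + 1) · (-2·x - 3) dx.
-1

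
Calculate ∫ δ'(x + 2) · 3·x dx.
-3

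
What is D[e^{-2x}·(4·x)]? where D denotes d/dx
4 \left(1 - 2 x\right) e^{- 2 x}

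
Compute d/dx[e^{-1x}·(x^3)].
x^{2} \left(3 - x\right) e^{- x}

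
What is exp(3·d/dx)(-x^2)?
- x^{2} - 6 x - 9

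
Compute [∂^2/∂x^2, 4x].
8\frac{d}{dx}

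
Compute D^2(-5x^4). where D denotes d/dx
- 60 x^{2}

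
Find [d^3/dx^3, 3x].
9\frac{d^{2}}{dx^{2}}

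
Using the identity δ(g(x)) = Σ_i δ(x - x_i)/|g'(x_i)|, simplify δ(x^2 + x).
\frac{\delta(x + 1) + \delta(x)}{1}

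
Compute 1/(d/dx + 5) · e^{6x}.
\frac{e^{6 x}}{11}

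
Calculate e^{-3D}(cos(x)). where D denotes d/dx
\cos{\left(x - 3 \right)}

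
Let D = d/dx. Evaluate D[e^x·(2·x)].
2 \left(x + 1\right) e^{x}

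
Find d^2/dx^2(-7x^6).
- 210 x^{4}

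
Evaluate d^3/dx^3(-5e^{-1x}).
5 e^{- x}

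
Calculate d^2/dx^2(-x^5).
- 20 x^{3}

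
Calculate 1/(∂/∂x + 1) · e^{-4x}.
- \frac{e^{- 4 x}}{3}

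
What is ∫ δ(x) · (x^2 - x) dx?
0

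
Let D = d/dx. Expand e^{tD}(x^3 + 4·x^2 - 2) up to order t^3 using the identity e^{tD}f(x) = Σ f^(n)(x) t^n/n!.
t^{3} + t^{2} \left(3 x + 4\right) + t x \left(3 x + 8\right) + x^{3} + 4 x^{2} - 2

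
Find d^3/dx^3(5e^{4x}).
320 e^{4 x}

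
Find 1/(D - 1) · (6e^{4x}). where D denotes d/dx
2 e^{4 x}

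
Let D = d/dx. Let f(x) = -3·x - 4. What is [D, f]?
-3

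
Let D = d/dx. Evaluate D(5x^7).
35 x^{6}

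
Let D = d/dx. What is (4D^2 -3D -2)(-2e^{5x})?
- 166 e^{5 x}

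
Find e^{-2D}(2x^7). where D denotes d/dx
2 x^{7} - 28 x^{6} + 168 x^{5} - 560 x^{4} + 1120 x^{3} - 1344 x^{2} + 896 x - 256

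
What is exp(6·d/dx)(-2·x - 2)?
- 2 x - 14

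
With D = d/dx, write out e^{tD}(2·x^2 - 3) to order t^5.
2 t^{2} + 4 t x + 2 x^{2} - 3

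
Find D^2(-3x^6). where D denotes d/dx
- 90 x^{4}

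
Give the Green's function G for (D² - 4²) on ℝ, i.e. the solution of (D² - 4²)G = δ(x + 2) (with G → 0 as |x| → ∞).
-\frac{e^{-4|x + 2|}}{8}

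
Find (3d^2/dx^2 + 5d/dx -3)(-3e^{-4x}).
- 75 e^{- 4 x}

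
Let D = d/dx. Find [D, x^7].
7 x^{6}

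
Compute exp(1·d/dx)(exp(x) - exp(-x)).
2 \sinh{\left(x + 1 \right)}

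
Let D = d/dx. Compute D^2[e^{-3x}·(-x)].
3 \left(2 - 3 x\right) e^{- 3 x}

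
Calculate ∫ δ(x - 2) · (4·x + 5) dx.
13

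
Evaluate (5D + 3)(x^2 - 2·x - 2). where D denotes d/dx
3 x^{2} + 4 x - 16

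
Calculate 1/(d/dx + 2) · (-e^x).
- \frac{e^{x}}{3}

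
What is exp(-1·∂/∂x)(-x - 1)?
- x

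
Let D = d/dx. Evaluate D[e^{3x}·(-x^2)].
x \left(- 3 x - 2\right) e^{3 x}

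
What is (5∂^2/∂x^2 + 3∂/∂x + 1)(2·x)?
2 x + 6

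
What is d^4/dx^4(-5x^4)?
-120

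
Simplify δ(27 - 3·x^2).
\frac{\delta(x - 3) + \delta(x + 3)}{18}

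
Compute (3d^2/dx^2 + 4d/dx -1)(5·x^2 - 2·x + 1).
- 5 x^{2} + 42 x + 21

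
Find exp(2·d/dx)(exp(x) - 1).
e^{x + 2} - 1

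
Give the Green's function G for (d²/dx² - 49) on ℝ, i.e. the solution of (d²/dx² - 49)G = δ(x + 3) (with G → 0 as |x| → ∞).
-\frac{e^{-7|x + 3|}}{14}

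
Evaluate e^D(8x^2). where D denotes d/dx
8 x^{2} + 16 x + 8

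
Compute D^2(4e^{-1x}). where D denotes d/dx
4 e^{- x}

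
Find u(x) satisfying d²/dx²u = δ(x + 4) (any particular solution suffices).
\frac{|x + 4|}{2}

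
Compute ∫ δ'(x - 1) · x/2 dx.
- \frac{1}{2}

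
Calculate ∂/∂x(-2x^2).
- 4 x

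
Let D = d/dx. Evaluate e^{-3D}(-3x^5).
- 3 x^{5} + 45 x^{4} - 270 x^{3} + 810 x^{2} - 1215 x + 729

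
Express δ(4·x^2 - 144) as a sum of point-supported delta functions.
\frac{\delta(x - 6) + \delta(x + 6)}{48}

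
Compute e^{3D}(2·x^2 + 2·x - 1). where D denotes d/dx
2 x^{2} + 14 x + 23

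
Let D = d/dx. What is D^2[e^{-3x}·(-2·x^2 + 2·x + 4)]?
2 \left(- 9 x^{2} + 21 x + 10\right) e^{- 3 x}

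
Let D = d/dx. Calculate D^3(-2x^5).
- 120 x^{2}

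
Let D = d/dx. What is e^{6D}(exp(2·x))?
e^{2 x + 12}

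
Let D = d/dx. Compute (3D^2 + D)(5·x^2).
10 x + 30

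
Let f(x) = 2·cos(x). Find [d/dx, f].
- 2 \sin{\left(x \right)}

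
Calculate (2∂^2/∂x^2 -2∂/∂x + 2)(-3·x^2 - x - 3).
- 6 x^{2} + 10 x - 16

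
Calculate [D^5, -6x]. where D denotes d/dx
-30D^{4}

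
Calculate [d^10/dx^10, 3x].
30\frac{d^{9}}{dx^{9}}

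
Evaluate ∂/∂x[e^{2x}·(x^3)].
x^{2} \left(2 x + 3\right) e^{2 x}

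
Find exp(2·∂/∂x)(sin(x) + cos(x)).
\sqrt{2} \sin{\left(x + \frac{\pi}{4} + 2 \right)}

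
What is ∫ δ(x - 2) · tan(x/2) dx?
\tan{\left(1 \right)}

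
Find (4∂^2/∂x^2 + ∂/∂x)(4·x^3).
12 x \left(x + 8\right)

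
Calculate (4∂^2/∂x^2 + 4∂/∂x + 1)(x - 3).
x + 1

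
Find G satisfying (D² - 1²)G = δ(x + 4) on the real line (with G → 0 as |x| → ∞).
-\frac{e^{-|x + 4|}}{2}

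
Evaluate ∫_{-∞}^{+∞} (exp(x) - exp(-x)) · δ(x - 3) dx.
2 \sinh{\left(3 \right)}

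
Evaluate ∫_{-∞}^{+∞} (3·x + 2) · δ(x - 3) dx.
11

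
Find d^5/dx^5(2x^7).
5040 x^{2}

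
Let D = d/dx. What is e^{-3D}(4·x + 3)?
4 x - 9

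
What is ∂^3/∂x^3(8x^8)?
2688 x^{5}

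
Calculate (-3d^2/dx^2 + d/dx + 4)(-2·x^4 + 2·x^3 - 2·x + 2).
- 8 x^{4} + 78 x^{2} - 44 x + 6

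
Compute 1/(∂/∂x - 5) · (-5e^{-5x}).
\frac{e^{- 5 x}}{2}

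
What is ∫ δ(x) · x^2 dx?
0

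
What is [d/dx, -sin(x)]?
- \cos{\left(x \right)}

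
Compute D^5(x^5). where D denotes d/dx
120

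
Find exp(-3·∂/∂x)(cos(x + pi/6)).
\cos{\left(x - 3 + \frac{\pi}{6} \right)}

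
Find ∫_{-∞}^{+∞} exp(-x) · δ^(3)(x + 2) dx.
e^{2}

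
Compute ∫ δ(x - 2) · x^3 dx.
8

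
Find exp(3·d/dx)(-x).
- x - 3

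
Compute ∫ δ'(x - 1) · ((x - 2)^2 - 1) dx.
2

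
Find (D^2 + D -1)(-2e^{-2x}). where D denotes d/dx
- 2 e^{- 2 x}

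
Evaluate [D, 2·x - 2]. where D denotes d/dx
2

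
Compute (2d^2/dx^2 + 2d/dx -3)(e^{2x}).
9 e^{2 x}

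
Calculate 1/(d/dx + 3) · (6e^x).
\frac{3 e^{x}}{2}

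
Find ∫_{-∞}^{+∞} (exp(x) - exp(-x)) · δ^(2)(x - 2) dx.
2 \sinh{\left(2 \right)}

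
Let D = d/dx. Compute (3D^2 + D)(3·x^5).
15 x^{3} \left(x + 12\right)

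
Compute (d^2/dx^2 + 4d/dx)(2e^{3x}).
42 e^{3 x}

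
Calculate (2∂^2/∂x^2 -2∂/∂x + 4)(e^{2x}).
8 e^{2 x}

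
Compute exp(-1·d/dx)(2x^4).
2 x^{4} - 8 x^{3} + 12 x^{2} - 8 x + 2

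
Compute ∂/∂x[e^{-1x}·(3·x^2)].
3 x \left(2 - x\right) e^{- x}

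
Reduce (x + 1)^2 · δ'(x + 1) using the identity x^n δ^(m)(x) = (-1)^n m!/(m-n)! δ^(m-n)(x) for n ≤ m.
0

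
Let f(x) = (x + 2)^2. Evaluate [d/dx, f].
2 x + 4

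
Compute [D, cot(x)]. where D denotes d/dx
- \frac{1}{\sin^{2}{\left(x \right)}}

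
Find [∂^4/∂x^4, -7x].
-28\frac{d^{3}}{dx^{3}}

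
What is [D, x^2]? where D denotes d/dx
2 x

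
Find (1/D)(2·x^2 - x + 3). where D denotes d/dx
\frac{2 x^{3}}{3} - \frac{x^{2}}{2} + 3 x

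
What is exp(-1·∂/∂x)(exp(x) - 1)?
e^{x - 1} - 1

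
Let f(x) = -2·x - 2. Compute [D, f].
-2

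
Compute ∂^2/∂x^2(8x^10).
720 x^{8}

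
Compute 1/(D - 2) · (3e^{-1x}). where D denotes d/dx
- e^{- x}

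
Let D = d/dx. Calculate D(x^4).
4 x^{3}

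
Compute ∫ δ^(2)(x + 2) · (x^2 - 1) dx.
2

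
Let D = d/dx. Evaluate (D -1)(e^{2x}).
e^{2 x}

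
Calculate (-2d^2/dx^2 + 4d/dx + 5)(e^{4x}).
- 11 e^{4 x}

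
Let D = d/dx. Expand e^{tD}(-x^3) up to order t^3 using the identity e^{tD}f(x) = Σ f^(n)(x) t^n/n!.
- t^{3} - 3 t^{2} x - 3 t x^{2} - x^{3}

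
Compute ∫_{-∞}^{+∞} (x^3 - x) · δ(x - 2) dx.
6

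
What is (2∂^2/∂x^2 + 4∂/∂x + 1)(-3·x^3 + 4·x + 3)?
- 3 x^{3} - 36 x^{2} - 32 x + 19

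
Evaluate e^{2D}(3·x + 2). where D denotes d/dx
3 x + 8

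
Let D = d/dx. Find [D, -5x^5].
- 25 x^{4}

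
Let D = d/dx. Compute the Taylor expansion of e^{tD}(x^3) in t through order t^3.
t^{3} + 3 t^{2} x + 3 t x^{2} + x^{3}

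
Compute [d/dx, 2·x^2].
4 x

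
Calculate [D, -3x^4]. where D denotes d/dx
- 12 x^{3}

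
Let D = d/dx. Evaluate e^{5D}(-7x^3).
- 7 x^{3} - 105 x^{2} - 525 x - 875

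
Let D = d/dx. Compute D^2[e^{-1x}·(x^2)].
\left(x^{2} - 4 x + 2\right) e^{- x}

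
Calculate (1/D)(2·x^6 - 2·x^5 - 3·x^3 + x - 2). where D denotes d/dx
\frac{2 x^{7}}{7} - \frac{x^{6}}{3} - \frac{3 x^{4}}{4} + \frac{x^{2}}{2} - 2 x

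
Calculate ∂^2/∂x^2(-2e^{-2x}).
- 8 e^{- 2 x}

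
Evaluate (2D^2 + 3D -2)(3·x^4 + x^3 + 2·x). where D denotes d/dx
- 6 x^{4} + 34 x^{3} + 81 x^{2} + 8 x + 6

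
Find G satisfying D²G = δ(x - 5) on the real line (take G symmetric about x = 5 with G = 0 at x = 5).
\frac{|x - 5|}{2}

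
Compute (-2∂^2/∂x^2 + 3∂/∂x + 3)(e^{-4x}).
- 41 e^{- 4 x}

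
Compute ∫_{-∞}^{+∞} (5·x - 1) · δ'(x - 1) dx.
-5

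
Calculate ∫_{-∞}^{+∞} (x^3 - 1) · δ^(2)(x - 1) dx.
6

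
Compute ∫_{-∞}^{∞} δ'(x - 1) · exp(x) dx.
- e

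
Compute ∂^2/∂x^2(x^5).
20 x^{3}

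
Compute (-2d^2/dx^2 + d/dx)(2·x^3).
6 x \left(x - 4\right)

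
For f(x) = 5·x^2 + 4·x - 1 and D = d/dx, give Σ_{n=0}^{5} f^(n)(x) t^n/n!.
5 t^{2} + 2 t \left(5 x + 2\right) + 5 x^{2} + 4 x - 1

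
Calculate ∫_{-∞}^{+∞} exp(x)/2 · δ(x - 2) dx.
\frac{e^{2}}{2}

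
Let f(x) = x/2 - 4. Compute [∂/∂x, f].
\frac{1}{2}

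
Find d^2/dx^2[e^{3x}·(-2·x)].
\left(- 18 x - 12\right) e^{3 x}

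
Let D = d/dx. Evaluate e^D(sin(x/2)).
\sin{\left(\frac{x}{2} + \frac{1}{2} \right)}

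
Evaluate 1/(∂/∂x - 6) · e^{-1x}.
- \frac{e^{- x}}{7}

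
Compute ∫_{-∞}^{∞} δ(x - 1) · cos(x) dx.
\cos{\left(1 \right)}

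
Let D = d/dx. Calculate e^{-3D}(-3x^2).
- 3 x^{2} + 18 x - 27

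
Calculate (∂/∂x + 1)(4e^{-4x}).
- 12 e^{- 4 x}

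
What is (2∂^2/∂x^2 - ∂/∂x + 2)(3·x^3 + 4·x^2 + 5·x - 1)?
6 x^{3} - x^{2} + 38 x + 9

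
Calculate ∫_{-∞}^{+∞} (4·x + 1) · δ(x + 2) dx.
-7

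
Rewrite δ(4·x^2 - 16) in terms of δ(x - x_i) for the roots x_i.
\frac{\delta(x - 2) + \delta(x + 2)}{16}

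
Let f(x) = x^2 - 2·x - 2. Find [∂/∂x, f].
2 x - 2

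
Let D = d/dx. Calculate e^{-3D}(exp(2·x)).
e^{2 x - 6}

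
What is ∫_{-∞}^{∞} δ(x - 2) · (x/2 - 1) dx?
0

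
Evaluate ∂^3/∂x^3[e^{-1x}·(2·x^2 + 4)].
2 \left(- x^{2} + 6 x - 8\right) e^{- x}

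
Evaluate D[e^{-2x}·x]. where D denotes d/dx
\left(1 - 2 x\right) e^{- 2 x}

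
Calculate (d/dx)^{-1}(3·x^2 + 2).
x^{3} + 2 x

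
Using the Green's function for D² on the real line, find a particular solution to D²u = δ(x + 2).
\frac{|x + 2|}{2}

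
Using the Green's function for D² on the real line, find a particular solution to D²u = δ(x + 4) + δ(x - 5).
\frac{|x + 4|}{2} + \frac{|x - 5|}{2}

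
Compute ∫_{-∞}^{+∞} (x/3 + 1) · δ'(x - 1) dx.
- \frac{1}{3}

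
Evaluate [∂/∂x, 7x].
7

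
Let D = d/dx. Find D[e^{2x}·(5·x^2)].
10 x \left(x + 1\right) e^{2 x}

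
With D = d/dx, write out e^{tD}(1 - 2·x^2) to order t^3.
- 2 t^{2} - 4 t x - 2 x^{2} + 1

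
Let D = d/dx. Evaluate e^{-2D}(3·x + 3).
3 x - 3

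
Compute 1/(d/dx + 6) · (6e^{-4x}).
3 e^{- 4 x}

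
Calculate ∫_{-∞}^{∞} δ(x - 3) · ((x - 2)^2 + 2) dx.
3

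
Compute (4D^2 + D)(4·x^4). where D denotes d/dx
16 x^{2} \left(x + 12\right)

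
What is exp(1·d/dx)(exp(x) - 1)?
e^{x + 1} - 1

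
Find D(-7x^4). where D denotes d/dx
- 28 x^{3}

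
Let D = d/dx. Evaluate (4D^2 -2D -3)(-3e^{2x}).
- 27 e^{2 x}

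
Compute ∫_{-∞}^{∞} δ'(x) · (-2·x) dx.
2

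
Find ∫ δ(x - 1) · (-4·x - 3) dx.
-7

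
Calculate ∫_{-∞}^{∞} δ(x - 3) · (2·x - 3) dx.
3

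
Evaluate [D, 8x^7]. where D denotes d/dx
56 x^{6}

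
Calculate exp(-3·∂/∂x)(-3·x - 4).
5 - 3 x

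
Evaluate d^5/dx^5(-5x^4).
0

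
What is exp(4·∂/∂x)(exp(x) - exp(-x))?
2 \sinh{\left(x + 4 \right)}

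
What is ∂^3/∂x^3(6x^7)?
1260 x^{4}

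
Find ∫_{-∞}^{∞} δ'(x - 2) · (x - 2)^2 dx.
0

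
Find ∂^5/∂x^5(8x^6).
5760 x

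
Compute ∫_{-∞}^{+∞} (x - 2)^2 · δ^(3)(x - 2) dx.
0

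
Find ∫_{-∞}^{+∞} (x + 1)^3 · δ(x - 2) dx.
27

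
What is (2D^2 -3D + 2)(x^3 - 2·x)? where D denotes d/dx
2 x^{3} - 9 x^{2} + 8 x + 6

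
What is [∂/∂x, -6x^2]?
- 12 x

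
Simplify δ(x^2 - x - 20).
\frac{\delta(x - 5) + \delta(x + 4)}{9}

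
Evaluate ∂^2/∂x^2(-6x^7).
- 252 x^{5}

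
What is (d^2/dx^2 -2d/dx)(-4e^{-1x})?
- 12 e^{- x}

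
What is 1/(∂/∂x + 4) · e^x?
\frac{e^{x}}{5}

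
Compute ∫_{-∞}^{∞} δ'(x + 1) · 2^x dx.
- \frac{\log{\left(2 \right)}}{2}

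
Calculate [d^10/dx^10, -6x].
-60\frac{d^{9}}{dx^{9}}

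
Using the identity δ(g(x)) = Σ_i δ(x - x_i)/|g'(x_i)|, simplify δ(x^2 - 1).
\frac{\delta(x + 1) + \delta(x - 1)}{2}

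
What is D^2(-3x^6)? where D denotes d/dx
- 90 x^{4}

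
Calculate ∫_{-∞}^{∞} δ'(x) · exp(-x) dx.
1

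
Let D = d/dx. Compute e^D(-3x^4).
- 3 x^{4} - 12 x^{3} - 18 x^{2} - 12 x - 3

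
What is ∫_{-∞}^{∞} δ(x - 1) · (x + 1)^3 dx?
8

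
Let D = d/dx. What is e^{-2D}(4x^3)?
4 x^{3} - 24 x^{2} + 48 x - 32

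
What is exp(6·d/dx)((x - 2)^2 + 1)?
x^{2} + 8 x + 17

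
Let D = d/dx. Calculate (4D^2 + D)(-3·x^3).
9 x \left(- x - 8\right)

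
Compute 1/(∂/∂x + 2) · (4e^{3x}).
\frac{4 e^{3 x}}{5}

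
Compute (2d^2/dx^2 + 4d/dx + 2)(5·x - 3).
10 x + 14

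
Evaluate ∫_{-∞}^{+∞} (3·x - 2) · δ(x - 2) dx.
4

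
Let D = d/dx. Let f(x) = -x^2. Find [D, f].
- 2 x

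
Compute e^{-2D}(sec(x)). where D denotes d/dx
\sec{\left(x - 2 \right)}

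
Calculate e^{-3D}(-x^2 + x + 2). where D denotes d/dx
- x^{2} + 7 x - 10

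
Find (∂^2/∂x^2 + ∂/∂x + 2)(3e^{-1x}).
6 e^{- x}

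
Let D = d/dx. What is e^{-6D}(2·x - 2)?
2 x - 14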